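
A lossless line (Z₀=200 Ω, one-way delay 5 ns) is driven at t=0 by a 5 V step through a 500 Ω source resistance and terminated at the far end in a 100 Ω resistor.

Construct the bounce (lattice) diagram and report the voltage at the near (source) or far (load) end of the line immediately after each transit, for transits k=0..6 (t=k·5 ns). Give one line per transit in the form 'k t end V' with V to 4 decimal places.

Γ_L=-0.333333, Γ_S=0.428571; launch V₁=5·200/700=1.428571
k=0 src: V=1.4286
k=1 load: inc=1.428571, refl=1.428571·-0.333333=-0.4762; V=0.000000+1.428571+-0.476190=0.9524
k=2 src: inc=-0.476190, refl=-0.476190·0.428571=-0.2041; V=1.428571+-0.476190+-0.204082=0.7483
k=3 load: inc=-0.204082, refl=-0.204082·-0.333333=0.0680; V=0.952381+-0.204082+0.068027=0.8163
k=4 src: inc=0.068027, refl=0.068027·0.428571=0.0292; V=0.748299+0.068027+0.029155=0.8455
k=5 load: inc=0.029155, refl=0.029155·-0.333333=-0.0097; V=0.816327+0.029155+-0.009718=0.8358
k=6 src: inc=-0.009718, refl=-0.009718·0.428571=-0.0042; V=0.845481+-0.009718+-0.004165=0.8316

0 0 source 1.4286
1 5 load 0.9524
2 10 source 0.7483
3 15 load 0.8163
4 20 source 0.8455
5 25 load 0.8358
6 30 source 0.8316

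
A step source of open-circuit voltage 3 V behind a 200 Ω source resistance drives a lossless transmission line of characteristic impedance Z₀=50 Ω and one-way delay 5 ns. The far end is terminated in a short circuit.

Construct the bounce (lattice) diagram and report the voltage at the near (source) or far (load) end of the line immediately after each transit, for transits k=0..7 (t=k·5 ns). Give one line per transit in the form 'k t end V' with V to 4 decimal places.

0 0 source 0.6000
1 5 load 0.0000
2 10 source -0.3600
3 15 load 0.0000
4 20 source 0.2160
5 25 load 0.0000
6 30 source -0.1296
7 35 load 0.0000

Γ_L=-1.000000, Γ_S=0.600000; launch V₁=3·50/250=0.600000
k=0 src: V=0.6000
k=1 load: inc=0.600000, refl=0.600000·-1.000000=-0.6000; V=0.000000+0.600000+-0.600000=0.0000
k=2 src: inc=-0.600000, refl=-0.600000·0.600000=-0.3600; V=0.600000+-0.600000+-0.360000=-0.3600
k=3 load: inc=-0.360000, refl=-0.360000·-1.000000=0.3600; V=0.000000+-0.360000+0.360000=0.0000
k=4 src: inc=0.360000, refl=0.360000·0.600000=0.2160; V=-0.360000+0.360000+0.216000=0.2160
k=5 load: inc=0.216000, refl=0.216000·-1.000000=-0.2160; V=0.000000+0.216000+-0.216000=0.0000
k=6 src: inc=-0.216000, refl=-0.216000·0.600000=-0.1296; V=0.216000+-0.216000+-0.129600=-0.1296
k=7 load: inc=-0.129600, refl=-0.129600·-1.000000=0.1296; V=0.000000+-0.129600+0.129600=0.0000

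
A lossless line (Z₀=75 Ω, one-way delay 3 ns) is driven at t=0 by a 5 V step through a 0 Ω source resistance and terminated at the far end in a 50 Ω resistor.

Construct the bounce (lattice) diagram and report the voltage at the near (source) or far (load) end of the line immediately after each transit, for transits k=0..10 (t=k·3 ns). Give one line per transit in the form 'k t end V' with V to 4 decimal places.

0 0 source 5.0000
1 3 load 4.0000
2 6 source 5.0000
3 9 load 4.8000
4 12 source 5.0000
5 15 load 4.9600
6 18 source 5.0000
7 21 load 4.9920
8 24 source 5.0000
9 27 load 4.9984
10 30 source 5.0000

Γ_L=-0.200000, Γ_S=-1.000000; launch V₁=5·75/75=5.000000
k=0 src: V=5.0000
k=1 load: inc=5.000000, refl=5.000000·-0.200000=-1.0000; V=0.000000+5.000000+-1.000000=4.0000
k=2 src: inc=-1.000000, refl=-1.000000·-1.000000=1.0000; V=5.000000+-1.000000+1.000000=5.0000
k=3 load: inc=1.000000, refl=1.000000·-0.200000=-0.2000; V=4.000000+1.000000+-0.200000=4.8000
k=4 src: inc=-0.200000, refl=-0.200000·-1.000000=0.2000; V=5.000000+-0.200000+0.200000=5.0000
k=5 load: inc=0.200000, refl=0.200000·-0.200000=-0.0400; V=4.800000+0.200000+-0.040000=4.9600
k=6 src: inc=-0.040000, refl=-0.040000·-1.000000=0.0400; V=5.000000+-0.040000+0.040000=5.0000
k=7 load: inc=0.040000, refl=0.040000·-0.200000=-0.0080; V=4.960000+0.040000+-0.008000=4.9920
k=8 src: inc=-0.008000, refl=-0.008000·-1.000000=0.0080; V=5.000000+-0.008000+0.008000=5.0000
k=9 load: inc=0.008000, refl=0.008000·-0.200000=-0.0016; V=4.992000+0.008000+-0.001600=4.9984
k=10 src: inc=-0.001600, refl=-0.001600·-1.000000=0.0016; V=5.000000+-0.001600+0.001600=5.0000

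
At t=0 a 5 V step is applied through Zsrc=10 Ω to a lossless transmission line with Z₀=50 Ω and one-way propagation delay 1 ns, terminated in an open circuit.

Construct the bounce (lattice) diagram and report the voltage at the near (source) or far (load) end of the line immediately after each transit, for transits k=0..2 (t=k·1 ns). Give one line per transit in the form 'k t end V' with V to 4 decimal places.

0 0 source 4.1667
1 1 load 8.3333
2 2 source 5.5556

Γ_L=1.000000, Γ_S=-0.666667; launch V₁=5·50/60=4.166667
k=0 src: V=4.1667
k=1 load: inc=4.166667, refl=4.166667·1.000000=4.1667; V=0.000000+4.166667+4.166667=8.3333
k=2 src: inc=4.166667, refl=4.166667·-0.666667=-2.7778; V=4.166667+4.166667+-2.777778=5.5556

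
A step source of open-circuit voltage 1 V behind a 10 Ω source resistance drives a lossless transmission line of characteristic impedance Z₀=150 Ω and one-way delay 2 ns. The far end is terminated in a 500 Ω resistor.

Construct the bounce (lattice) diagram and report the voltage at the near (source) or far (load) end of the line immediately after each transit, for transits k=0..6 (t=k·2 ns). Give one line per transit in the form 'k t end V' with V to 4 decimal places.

Γ_L=0.538462, Γ_S=-0.875000; launch V₁=1·150/160=0.937500
k=0 src: V=0.9375
k=1 load: inc=0.937500, refl=0.937500·0.538462=0.5048; V=0.000000+0.937500+0.504808=1.4423
k=2 src: inc=0.504808, refl=0.504808·-0.875000=-0.4417; V=0.937500+0.504808+-0.441707=1.0006
k=3 load: inc=-0.441707, refl=-0.441707·0.538462=-0.2378; V=1.442308+-0.441707+-0.237842=0.7628
k=4 src: inc=-0.237842, refl=-0.237842·-0.875000=0.2081; V=1.000601+-0.237842+0.208112=0.9709
k=5 load: inc=0.208112, refl=0.208112·0.538462=0.1121; V=0.762759+0.208112+0.112060=1.0829
k=6 src: inc=0.112060, refl=0.112060·-0.875000=-0.0981; V=0.970871+0.112060+-0.098053=0.9849

0 0 source 0.9375
1 2 load 1.4423
2 4 source 1.0006
3 6 load 0.7628
4 8 source 0.9709
5 10 load 1.0829
6 12 source 0.9849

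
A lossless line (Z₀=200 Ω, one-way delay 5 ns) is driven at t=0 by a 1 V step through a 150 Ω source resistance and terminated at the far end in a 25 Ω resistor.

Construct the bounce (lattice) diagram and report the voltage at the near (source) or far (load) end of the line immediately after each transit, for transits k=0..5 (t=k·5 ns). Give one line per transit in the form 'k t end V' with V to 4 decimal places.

Γ_L=-0.777778, Γ_S=-0.142857; launch V₁=1·200/350=0.571429
k=0 src: V=0.5714
k=1 load: inc=0.571429, refl=0.571429·-0.777778=-0.4444; V=0.000000+0.571429+-0.444444=0.1270
k=2 src: inc=-0.444444, refl=-0.444444·-0.142857=0.0635; V=0.571429+-0.444444+0.063492=0.1905
k=3 load: inc=0.063492, refl=0.063492·-0.777778=-0.0494; V=0.126984+0.063492+-0.049383=0.1411
k=4 src: inc=-0.049383, refl=-0.049383·-0.142857=0.0071; V=0.190476+-0.049383+0.007055=0.1481
k=5 load: inc=0.007055, refl=0.007055·-0.777778=-0.0055; V=0.141093+0.007055+-0.005487=0.1427

0 0 source 0.5714
1 5 load 0.1270
2 10 source 0.1905
3 15 load 0.1411
4 20 source 0.1481
5 25 load 0.1427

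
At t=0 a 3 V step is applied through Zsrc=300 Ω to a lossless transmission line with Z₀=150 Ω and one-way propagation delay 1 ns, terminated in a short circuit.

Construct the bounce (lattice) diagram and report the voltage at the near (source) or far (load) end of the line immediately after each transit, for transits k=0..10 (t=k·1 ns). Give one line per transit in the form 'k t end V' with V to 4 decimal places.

0 0 source 1.0000
1 1 load 0.0000
2 2 source -0.3333
3 3 load 0.0000
4 4 source 0.1111
5 5 load 0.0000
6 6 source -0.0370
7 7 load 0.0000
8 8 source 0.0123
9 9 load 0.0000
10 10 source -0.0041

Γ_L=-1.000000, Γ_S=0.333333; launch V₁=3·150/450=1.000000
k=0 src: V=1.0000
k=1 load: inc=1.000000, refl=1.000000·-1.000000=-1.0000; V=0.000000+1.000000+-1.000000=0.0000
k=2 src: inc=-1.000000, refl=-1.000000·0.333333=-0.3333; V=1.000000+-1.000000+-0.333333=-0.3333
k=3 load: inc=-0.333333, refl=-0.333333·-1.000000=0.3333; V=0.000000+-0.333333+0.333333=0.0000
k=4 src: inc=0.333333, refl=0.333333·0.333333=0.1111; V=-0.333333+0.333333+0.111111=0.1111
k=5 load: inc=0.111111, refl=0.111111·-1.000000=-0.1111; V=0.000000+0.111111+-0.111111=0.0000
k=6 src: inc=-0.111111, refl=-0.111111·0.333333=-0.0370; V=0.111111+-0.111111+-0.037037=-0.0370
k=7 load: inc=-0.037037, refl=-0.037037·-1.000000=0.0370; V=0.000000+-0.037037+0.037037=0.0000
k=8 src: inc=0.037037, refl=0.037037·0.333333=0.0123; V=-0.037037+0.037037+0.012346=0.0123
k=9 load: inc=0.012346, refl=0.012346·-1.000000=-0.0123; V=0.000000+0.012346+-0.012346=0.0000
k=10 src: inc=-0.012346, refl=-0.012346·0.333333=-0.0041; V=0.012346+-0.012346+-0.004115=-0.0041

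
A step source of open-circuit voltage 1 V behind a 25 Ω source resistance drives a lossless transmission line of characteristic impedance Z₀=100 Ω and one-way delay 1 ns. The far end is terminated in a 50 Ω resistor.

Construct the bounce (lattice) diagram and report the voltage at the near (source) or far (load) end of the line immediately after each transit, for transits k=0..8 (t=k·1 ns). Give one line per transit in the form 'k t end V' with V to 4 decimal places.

0 0 source 0.8000
1 1 load 0.5333
2 2 source 0.6933
3 3 load 0.6400
4 4 source 0.6720
5 5 load 0.6613
6 6 source 0.6677
7 7 load 0.6656
8 8 source 0.6669

Γ_L=-0.333333, Γ_S=-0.600000; launch V₁=1·100/125=0.800000
k=0 src: V=0.8000
k=1 load: inc=0.800000, refl=0.800000·-0.333333=-0.2667; V=0.000000+0.800000+-0.266667=0.5333
k=2 src: inc=-0.266667, refl=-0.266667·-0.600000=0.1600; V=0.800000+-0.266667+0.160000=0.6933
k=3 load: inc=0.160000, refl=0.160000·-0.333333=-0.0533; V=0.533333+0.160000+-0.053333=0.6400
k=4 src: inc=-0.053333, refl=-0.053333·-0.600000=0.0320; V=0.693333+-0.053333+0.032000=0.6720
k=5 load: inc=0.032000, refl=0.032000·-0.333333=-0.0107; V=0.640000+0.032000+-0.010667=0.6613
k=6 src: inc=-0.010667, refl=-0.010667·-0.600000=0.0064; V=0.672000+-0.010667+0.006400=0.6677
k=7 load: inc=0.006400, refl=0.006400·-0.333333=-0.0021; V=0.661333+0.006400+-0.002133=0.6656
k=8 src: inc=-0.002133, refl=-0.002133·-0.600000=0.0013; V=0.667733+-0.002133+0.001280=0.6669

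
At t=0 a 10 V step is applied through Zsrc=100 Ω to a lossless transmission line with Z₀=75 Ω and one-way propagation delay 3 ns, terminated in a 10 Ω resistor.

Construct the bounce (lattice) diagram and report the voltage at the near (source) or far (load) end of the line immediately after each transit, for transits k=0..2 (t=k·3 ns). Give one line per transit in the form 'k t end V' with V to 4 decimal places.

Γ_L=-0.764706, Γ_S=0.142857; launch V₁=10·75/175=4.285714
k=0 src: V=4.2857
k=1 load: inc=4.285714, refl=4.285714·-0.764706=-3.2773; V=0.000000+4.285714+-3.277311=1.0084
k=2 src: inc=-3.277311, refl=-3.277311·0.142857=-0.4682; V=4.285714+-3.277311+-0.468187=0.5402

0 0 source 4.2857
1 3 load 1.0084
2 6 source 0.5402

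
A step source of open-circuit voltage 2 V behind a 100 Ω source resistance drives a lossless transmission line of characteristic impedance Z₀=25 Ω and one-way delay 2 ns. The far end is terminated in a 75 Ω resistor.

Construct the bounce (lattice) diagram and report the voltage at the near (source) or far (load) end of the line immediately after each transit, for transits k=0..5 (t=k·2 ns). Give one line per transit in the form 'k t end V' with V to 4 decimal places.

Γ_L=0.500000, Γ_S=0.600000; launch V₁=2·25/125=0.400000
k=0 src: V=0.4000
k=1 load: inc=0.400000, refl=0.400000·0.500000=0.2000; V=0.000000+0.400000+0.200000=0.6000
k=2 src: inc=0.200000, refl=0.200000·0.600000=0.1200; V=0.400000+0.200000+0.120000=0.7200
k=3 load: inc=0.120000, refl=0.120000·0.500000=0.0600; V=0.600000+0.120000+0.060000=0.7800
k=4 src: inc=0.060000, refl=0.060000·0.600000=0.0360; V=0.720000+0.060000+0.036000=0.8160
k=5 load: inc=0.036000, refl=0.036000·0.500000=0.0180; V=0.780000+0.036000+0.018000=0.8340

0 0 source 0.4000
1 2 load 0.6000
2 4 source 0.7200
3 6 load 0.7800
4 8 source 0.8160
5 10 load 0.8340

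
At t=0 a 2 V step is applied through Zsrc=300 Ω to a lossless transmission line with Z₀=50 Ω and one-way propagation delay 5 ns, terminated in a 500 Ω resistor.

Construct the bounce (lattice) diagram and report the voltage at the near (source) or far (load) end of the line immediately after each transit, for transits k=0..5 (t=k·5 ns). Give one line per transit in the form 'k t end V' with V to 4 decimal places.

0 0 source 0.2857
1 5 load 0.5195
2 10 source 0.6865
3 15 load 0.8231
4 20 source 0.9207
5 25 load 1.0005

Γ_L=0.818182, Γ_S=0.714286; launch V₁=2·50/350=0.285714
k=0 src: V=0.2857
k=1 load: inc=0.285714, refl=0.285714·0.818182=0.2338; V=0.000000+0.285714+0.233766=0.5195
k=2 src: inc=0.233766, refl=0.233766·0.714286=0.1670; V=0.285714+0.233766+0.166976=0.6865
k=3 load: inc=0.166976, refl=0.166976·0.818182=0.1366; V=0.519481+0.166976+0.136617=0.8231
k=4 src: inc=0.136617, refl=0.136617·0.714286=0.0976; V=0.686456+0.136617+0.097583=0.9207
k=5 load: inc=0.097583, refl=0.097583·0.818182=0.0798; V=0.823073+0.097583+0.079841=1.0005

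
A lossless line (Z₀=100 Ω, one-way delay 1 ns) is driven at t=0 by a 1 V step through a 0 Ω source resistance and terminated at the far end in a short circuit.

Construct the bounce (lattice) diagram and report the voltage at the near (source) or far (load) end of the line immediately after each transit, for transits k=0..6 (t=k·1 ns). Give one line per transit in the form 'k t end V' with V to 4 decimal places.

0 0 source 1.0000
1 1 load 0.0000
2 2 source 1.0000
3 3 load 0.0000
4 4 source 1.0000
5 5 load 0.0000
6 6 source 1.0000

Γ_L=-1.000000, Γ_S=-1.000000; launch V₁=1·100/100=1.000000
k=0 src: V=1.0000
k=1 load: inc=1.000000, refl=1.000000·-1.000000=-1.0000; V=0.000000+1.000000+-1.000000=0.0000
k=2 src: inc=-1.000000, refl=-1.000000·-1.000000=1.0000; V=1.000000+-1.000000+1.000000=1.0000
k=3 load: inc=1.000000, refl=1.000000·-1.000000=-1.0000; V=0.000000+1.000000+-1.000000=0.0000
k=4 src: inc=-1.000000, refl=-1.000000·-1.000000=1.0000; V=1.000000+-1.000000+1.000000=1.0000
k=5 load: inc=1.000000, refl=1.000000·-1.000000=-1.0000; V=0.000000+1.000000+-1.000000=0.0000
k=6 src: inc=-1.000000, refl=-1.000000·-1.000000=1.0000; V=1.000000+-1.000000+1.000000=1.0000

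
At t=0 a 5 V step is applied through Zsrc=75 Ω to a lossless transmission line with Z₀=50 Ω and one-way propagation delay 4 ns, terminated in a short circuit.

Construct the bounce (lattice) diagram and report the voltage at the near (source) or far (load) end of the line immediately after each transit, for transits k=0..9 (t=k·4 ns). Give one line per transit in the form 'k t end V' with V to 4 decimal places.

0 0 source 2.0000
1 4 load 0.0000
2 8 source -0.4000
3 12 load 0.0000
4 16 source 0.0800
5 20 load 0.0000
6 24 source -0.0160
7 28 load 0.0000
8 32 source 0.0032
9 36 load 0.0000

Γ_L=-1.000000, Γ_S=0.200000; launch V₁=5·50/125=2.000000
k=0 src: V=2.0000
k=1 load: inc=2.000000, refl=2.000000·-1.000000=-2.0000; V=0.000000+2.000000+-2.000000=0.0000
k=2 src: inc=-2.000000, refl=-2.000000·0.200000=-0.4000; V=2.000000+-2.000000+-0.400000=-0.4000
k=3 load: inc=-0.400000, refl=-0.400000·-1.000000=0.4000; V=0.000000+-0.400000+0.400000=0.0000
k=4 src: inc=0.400000, refl=0.400000·0.200000=0.0800; V=-0.400000+0.400000+0.080000=0.0800
k=5 load: inc=0.080000, refl=0.080000·-1.000000=-0.0800; V=0.000000+0.080000+-0.080000=0.0000
k=6 src: inc=-0.080000, refl=-0.080000·0.200000=-0.0160; V=0.080000+-0.080000+-0.016000=-0.0160
k=7 load: inc=-0.016000, refl=-0.016000·-1.000000=0.0160; V=0.000000+-0.016000+0.016000=0.0000
k=8 src: inc=0.016000, refl=0.016000·0.200000=0.0032; V=-0.016000+0.016000+0.003200=0.0032
k=9 load: inc=0.003200, refl=0.003200·-1.000000=-0.0032; V=0.000000+0.003200+-0.003200=0.0000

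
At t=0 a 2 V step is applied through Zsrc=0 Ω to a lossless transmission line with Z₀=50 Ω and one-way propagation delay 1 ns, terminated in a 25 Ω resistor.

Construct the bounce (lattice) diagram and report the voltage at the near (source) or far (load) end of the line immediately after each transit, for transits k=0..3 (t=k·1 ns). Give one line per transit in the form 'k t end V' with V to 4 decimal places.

0 0 source 2.0000
1 1 load 1.3333
2 2 source 2.0000
3 3 load 1.7778

Γ_L=-0.333333, Γ_S=-1.000000; launch V₁=2·50/50=2.000000
k=0 src: V=2.0000
k=1 load: inc=2.000000, refl=2.000000·-0.333333=-0.6667; V=0.000000+2.000000+-0.666667=1.3333
k=2 src: inc=-0.666667, refl=-0.666667·-1.000000=0.6667; V=2.000000+-0.666667+0.666667=2.0000
k=3 load: inc=0.666667, refl=0.666667·-0.333333=-0.2222; V=1.333333+0.666667+-0.222222=1.7778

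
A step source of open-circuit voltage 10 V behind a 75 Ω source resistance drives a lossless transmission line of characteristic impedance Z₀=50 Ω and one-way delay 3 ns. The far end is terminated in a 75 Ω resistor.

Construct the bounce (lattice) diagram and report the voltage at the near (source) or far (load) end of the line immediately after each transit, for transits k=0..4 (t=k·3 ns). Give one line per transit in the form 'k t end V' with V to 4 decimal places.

Γ_L=0.200000, Γ_S=0.200000; launch V₁=10·50/125=4.000000
k=0 src: V=4.0000
k=1 load: inc=4.000000, refl=4.000000·0.200000=0.8000; V=0.000000+4.000000+0.800000=4.8000
k=2 src: inc=0.800000, refl=0.800000·0.200000=0.1600; V=4.000000+0.800000+0.160000=4.9600
k=3 load: inc=0.160000, refl=0.160000·0.200000=0.0320; V=4.800000+0.160000+0.032000=4.9920
k=4 src: inc=0.032000, refl=0.032000·0.200000=0.0064; V=4.960000+0.032000+0.006400=4.9984

0 0 source 4.0000
1 3 load 4.8000
2 6 source 4.9600
3 9 load 4.9920
4 12 source 4.9984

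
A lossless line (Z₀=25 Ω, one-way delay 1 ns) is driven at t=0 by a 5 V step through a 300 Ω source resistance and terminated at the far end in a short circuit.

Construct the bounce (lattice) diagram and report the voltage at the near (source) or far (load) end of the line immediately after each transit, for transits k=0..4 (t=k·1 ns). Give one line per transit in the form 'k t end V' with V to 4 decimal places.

Γ_L=-1.000000, Γ_S=0.846154; launch V₁=5·25/325=0.384615
k=0 src: V=0.3846
k=1 load: inc=0.384615, refl=0.384615·-1.000000=-0.3846; V=0.000000+0.384615+-0.384615=0.0000
k=2 src: inc=-0.384615, refl=-0.384615·0.846154=-0.3254; V=0.384615+-0.384615+-0.325444=-0.3254
k=3 load: inc=-0.325444, refl=-0.325444·-1.000000=0.3254; V=0.000000+-0.325444+0.325444=0.0000
k=4 src: inc=0.325444, refl=0.325444·0.846154=0.2754; V=-0.325444+0.325444+0.275376=0.2754

0 0 source 0.3846
1 1 load 0.0000
2 2 source -0.3254
3 3 load 0.0000
4 4 source 0.2754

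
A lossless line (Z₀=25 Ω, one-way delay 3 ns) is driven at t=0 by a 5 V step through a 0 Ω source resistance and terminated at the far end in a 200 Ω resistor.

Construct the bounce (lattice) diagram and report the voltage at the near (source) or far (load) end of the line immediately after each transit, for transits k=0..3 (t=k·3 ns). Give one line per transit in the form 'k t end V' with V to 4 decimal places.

0 0 source 5.0000
1 3 load 8.8889
2 6 source 5.0000
3 9 load 1.9753

Γ_L=0.777778, Γ_S=-1.000000; launch V₁=5·25/25=5.000000
k=0 src: V=5.0000
k=1 load: inc=5.000000, refl=5.000000·0.777778=3.8889; V=0.000000+5.000000+3.888889=8.8889
k=2 src: inc=3.888889, refl=3.888889·-1.000000=-3.8889; V=5.000000+3.888889+-3.888889=5.0000
k=3 load: inc=-3.888889, refl=-3.888889·0.777778=-3.0247; V=8.888889+-3.888889+-3.024691=1.9753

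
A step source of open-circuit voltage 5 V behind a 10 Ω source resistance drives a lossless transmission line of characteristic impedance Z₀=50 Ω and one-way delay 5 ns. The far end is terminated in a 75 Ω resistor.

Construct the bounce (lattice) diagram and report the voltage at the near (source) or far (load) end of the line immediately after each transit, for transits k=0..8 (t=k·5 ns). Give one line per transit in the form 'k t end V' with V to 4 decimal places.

0 0 source 4.1667
1 5 load 5.0000
2 10 source 4.4444
3 15 load 4.3333
4 20 source 4.4074
5 25 load 4.4222
6 30 source 4.4123
7 35 load 4.4104
8 40 source 4.4117

Γ_L=0.200000, Γ_S=-0.666667; launch V₁=5·50/60=4.166667
k=0 src: V=4.1667
k=1 load: inc=4.166667, refl=4.166667·0.200000=0.8333; V=0.000000+4.166667+0.833333=5.0000
k=2 src: inc=0.833333, refl=0.833333·-0.666667=-0.5556; V=4.166667+0.833333+-0.555556=4.4444
k=3 load: inc=-0.555556, refl=-0.555556·0.200000=-0.1111; V=5.000000+-0.555556+-0.111111=4.3333
k=4 src: inc=-0.111111, refl=-0.111111·-0.666667=0.0741; V=4.444444+-0.111111+0.074074=4.4074
k=5 load: inc=0.074074, refl=0.074074·0.200000=0.0148; V=4.333333+0.074074+0.014815=4.4222
k=6 src: inc=0.014815, refl=0.014815·-0.666667=-0.0099; V=4.407407+0.014815+-0.009877=4.4123
k=7 load: inc=-0.009877, refl=-0.009877·0.200000=-0.0020; V=4.422222+-0.009877+-0.001975=4.4104
k=8 src: inc=-0.001975, refl=-0.001975·-0.666667=0.0013; V=4.412346+-0.001975+0.001317=4.4117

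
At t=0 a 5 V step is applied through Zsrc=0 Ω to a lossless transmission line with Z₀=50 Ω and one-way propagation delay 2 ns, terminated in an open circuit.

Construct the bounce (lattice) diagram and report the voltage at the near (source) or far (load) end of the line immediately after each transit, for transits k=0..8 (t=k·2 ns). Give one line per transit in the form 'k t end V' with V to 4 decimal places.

0 0 source 5.0000
1 2 load 10.0000
2 4 source 5.0000
3 6 load 0.0000
4 8 source 5.0000
5 10 load 10.0000
6 12 source 5.0000
7 14 load 0.0000
8 16 source 5.0000

Γ_L=1.000000, Γ_S=-1.000000; launch V₁=5·50/50=5.000000
k=0 src: V=5.0000
k=1 load: inc=5.000000, refl=5.000000·1.000000=5.0000; V=0.000000+5.000000+5.000000=10.0000
k=2 src: inc=5.000000, refl=5.000000·-1.000000=-5.0000; V=5.000000+5.000000+-5.000000=5.0000
k=3 load: inc=-5.000000, refl=-5.000000·1.000000=-5.0000; V=10.000000+-5.000000+-5.000000=0.0000
k=4 src: inc=-5.000000, refl=-5.000000·-1.000000=5.0000; V=5.000000+-5.000000+5.000000=5.0000
k=5 load: inc=5.000000, refl=5.000000·1.000000=5.0000; V=0.000000+5.000000+5.000000=10.0000
k=6 src: inc=5.000000, refl=5.000000·-1.000000=-5.0000; V=5.000000+5.000000+-5.000000=5.0000
k=7 load: inc=-5.000000, refl=-5.000000·1.000000=-5.0000; V=10.000000+-5.000000+-5.000000=0.0000
k=8 src: inc=-5.000000, refl=-5.000000·-1.000000=5.0000; V=5.000000+-5.000000+5.000000=5.0000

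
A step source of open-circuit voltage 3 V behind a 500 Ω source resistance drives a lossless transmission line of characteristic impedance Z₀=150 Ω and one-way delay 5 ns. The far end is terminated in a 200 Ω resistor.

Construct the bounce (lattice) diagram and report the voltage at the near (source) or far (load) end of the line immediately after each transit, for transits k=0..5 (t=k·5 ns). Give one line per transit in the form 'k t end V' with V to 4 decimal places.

Γ_L=0.142857, Γ_S=0.538462; launch V₁=3·150/650=0.692308
k=0 src: V=0.6923
k=1 load: inc=0.692308, refl=0.692308·0.142857=0.0989; V=0.000000+0.692308+0.098901=0.7912
k=2 src: inc=0.098901, refl=0.098901·0.538462=0.0533; V=0.692308+0.098901+0.053254=0.8445
k=3 load: inc=0.053254, refl=0.053254·0.142857=0.0076; V=0.791209+0.053254+0.007608=0.8521
k=4 src: inc=0.007608, refl=0.007608·0.538462=0.0041; V=0.844463+0.007608+0.004096=0.8562
k=5 load: inc=0.004096, refl=0.004096·0.142857=0.0006; V=0.852071+0.004096+0.000585=0.8568

0 0 source 0.6923
1 5 load 0.7912
2 10 source 0.8445
3 15 load 0.8521
4 20 source 0.8562
5 25 load 0.8568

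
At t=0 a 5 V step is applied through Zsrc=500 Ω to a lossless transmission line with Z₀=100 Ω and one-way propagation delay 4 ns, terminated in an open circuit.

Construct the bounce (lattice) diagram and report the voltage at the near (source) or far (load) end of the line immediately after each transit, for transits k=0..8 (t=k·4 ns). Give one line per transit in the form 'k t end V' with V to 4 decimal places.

Γ_L=1.000000, Γ_S=0.666667; launch V₁=5·100/600=0.833333
k=0 src: V=0.8333
k=1 load: inc=0.833333, refl=0.833333·1.000000=0.8333; V=0.000000+0.833333+0.833333=1.6667
k=2 src: inc=0.833333, refl=0.833333·0.666667=0.5556; V=0.833333+0.833333+0.555556=2.2222
k=3 load: inc=0.555556, refl=0.555556·1.000000=0.5556; V=1.666667+0.555556+0.555556=2.7778
k=4 src: inc=0.555556, refl=0.555556·0.666667=0.3704; V=2.222222+0.555556+0.370370=3.1481
k=5 load: inc=0.370370, refl=0.370370·1.000000=0.3704; V=2.777778+0.370370+0.370370=3.5185
k=6 src: inc=0.370370, refl=0.370370·0.666667=0.2469; V=3.148148+0.370370+0.246914=3.7654
k=7 load: inc=0.246914, refl=0.246914·1.000000=0.2469; V=3.518519+0.246914+0.246914=4.0123
k=8 src: inc=0.246914, refl=0.246914·0.666667=0.1646; V=3.765432+0.246914+0.164609=4.1770

0 0 source 0.8333
1 4 load 1.6667
2 8 source 2.2222
3 12 load 2.7778
4 16 source 3.1481
5 20 load 3.5185
6 24 source 3.7654
7 28 load 4.0123
8 32 source 4.1770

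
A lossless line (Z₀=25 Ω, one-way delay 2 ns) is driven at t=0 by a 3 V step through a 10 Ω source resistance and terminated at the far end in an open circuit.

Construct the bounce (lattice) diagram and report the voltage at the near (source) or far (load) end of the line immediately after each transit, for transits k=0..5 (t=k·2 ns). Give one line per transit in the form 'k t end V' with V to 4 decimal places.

0 0 source 2.1429
1 2 load 4.2857
2 4 source 3.3673
3 6 load 2.4490
4 8 source 2.8426
5 10 load 3.2362

Γ_L=1.000000, Γ_S=-0.428571; launch V₁=3·25/35=2.142857
k=0 src: V=2.1429
k=1 load: inc=2.142857, refl=2.142857·1.000000=2.1429; V=0.000000+2.142857+2.142857=4.2857
k=2 src: inc=2.142857, refl=2.142857·-0.428571=-0.9184; V=2.142857+2.142857+-0.918367=3.3673
k=3 load: inc=-0.918367, refl=-0.918367·1.000000=-0.9184; V=4.285714+-0.918367+-0.918367=2.4490
k=4 src: inc=-0.918367, refl=-0.918367·-0.428571=0.3936; V=3.367347+-0.918367+0.393586=2.8426
k=5 load: inc=0.393586, refl=0.393586·1.000000=0.3936; V=2.448980+0.393586+0.393586=3.2362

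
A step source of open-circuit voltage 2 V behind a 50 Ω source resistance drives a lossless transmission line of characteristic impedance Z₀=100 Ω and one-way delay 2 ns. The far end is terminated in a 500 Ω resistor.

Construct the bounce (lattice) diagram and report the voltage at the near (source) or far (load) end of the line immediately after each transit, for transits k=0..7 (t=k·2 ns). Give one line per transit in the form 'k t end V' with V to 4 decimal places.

Γ_L=0.666667, Γ_S=-0.333333; launch V₁=2·100/150=1.333333
k=0 src: V=1.3333
k=1 load: inc=1.333333, refl=1.333333·0.666667=0.8889; V=0.000000+1.333333+0.888889=2.2222
k=2 src: inc=0.888889, refl=0.888889·-0.333333=-0.2963; V=1.333333+0.888889+-0.296296=1.9259
k=3 load: inc=-0.296296, refl=-0.296296·0.666667=-0.1975; V=2.222222+-0.296296+-0.197531=1.7284
k=4 src: inc=-0.197531, refl=-0.197531·-0.333333=0.0658; V=1.925926+-0.197531+0.065844=1.7942
k=5 load: inc=0.065844, refl=0.065844·0.666667=0.0439; V=1.728395+0.065844+0.043896=1.8381
k=6 src: inc=0.043896, refl=0.043896·-0.333333=-0.0146; V=1.794239+0.043896+-0.014632=1.8235
k=7 load: inc=-0.014632, refl=-0.014632·0.666667=-0.0098; V=1.838134+-0.014632+-0.009755=1.8137

0 0 source 1.3333
1 2 load 2.2222
2 4 source 1.9259
3 6 load 1.7284
4 8 source 1.7942
5 10 load 1.8381
6 12 source 1.8235
7 14 load 1.8137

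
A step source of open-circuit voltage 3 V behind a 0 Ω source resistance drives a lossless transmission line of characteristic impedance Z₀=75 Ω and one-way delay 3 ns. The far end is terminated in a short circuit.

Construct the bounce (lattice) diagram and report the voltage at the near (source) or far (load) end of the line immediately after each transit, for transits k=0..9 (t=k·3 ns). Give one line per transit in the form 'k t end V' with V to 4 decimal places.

0 0 source 3.0000
1 3 load 0.0000
2 6 source 3.0000
3 9 load 0.0000
4 12 source 3.0000
5 15 load 0.0000
6 18 source 3.0000
7 21 load 0.0000
8 24 source 3.0000
9 27 load 0.0000

Γ_L=-1.000000, Γ_S=-1.000000; launch V₁=3·75/75=3.000000
k=0 src: V=3.0000
k=1 load: inc=3.000000, refl=3.000000·-1.000000=-3.0000; V=0.000000+3.000000+-3.000000=0.0000
k=2 src: inc=-3.000000, refl=-3.000000·-1.000000=3.0000; V=3.000000+-3.000000+3.000000=3.0000
k=3 load: inc=3.000000, refl=3.000000·-1.000000=-3.0000; V=0.000000+3.000000+-3.000000=0.0000
k=4 src: inc=-3.000000, refl=-3.000000·-1.000000=3.0000; V=3.000000+-3.000000+3.000000=3.0000
k=5 load: inc=3.000000, refl=3.000000·-1.000000=-3.0000; V=0.000000+3.000000+-3.000000=0.0000
k=6 src: inc=-3.000000, refl=-3.000000·-1.000000=3.0000; V=3.000000+-3.000000+3.000000=3.0000
k=7 load: inc=3.000000, refl=3.000000·-1.000000=-3.0000; V=0.000000+3.000000+-3.000000=0.0000
k=8 src: inc=-3.000000, refl=-3.000000·-1.000000=3.0000; V=3.000000+-3.000000+3.000000=3.0000
k=9 load: inc=3.000000, refl=3.000000·-1.000000=-3.0000; V=0.000000+3.000000+-3.000000=0.0000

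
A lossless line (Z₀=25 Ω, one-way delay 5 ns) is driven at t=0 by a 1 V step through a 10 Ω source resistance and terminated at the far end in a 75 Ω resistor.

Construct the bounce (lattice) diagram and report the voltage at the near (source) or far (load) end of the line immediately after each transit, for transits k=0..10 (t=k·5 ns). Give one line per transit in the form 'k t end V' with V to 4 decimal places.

0 0 source 0.7143
1 5 load 1.0714
2 10 source 0.9184
3 15 load 0.8418
4 20 source 0.8746
5 25 load 0.8910
6 30 source 0.8840
7 35 load 0.8805
8 40 source 0.8820
9 45 load 0.8828
10 50 source 0.8824

Γ_L=0.500000, Γ_S=-0.428571; launch V₁=1·25/35=0.714286
k=0 src: V=0.7143
k=1 load: inc=0.714286, refl=0.714286·0.500000=0.3571; V=0.000000+0.714286+0.357143=1.0714
k=2 src: inc=0.357143, refl=0.357143·-0.428571=-0.1531; V=0.714286+0.357143+-0.153061=0.9184
k=3 load: inc=-0.153061, refl=-0.153061·0.500000=-0.0765; V=1.071429+-0.153061+-0.076531=0.8418
k=4 src: inc=-0.076531, refl=-0.076531·-0.428571=0.0328; V=0.918367+-0.076531+0.032799=0.8746
k=5 load: inc=0.032799, refl=0.032799·0.500000=0.0164; V=0.841837+0.032799+0.016399=0.8910
k=6 src: inc=0.016399, refl=0.016399·-0.428571=-0.0070; V=0.874636+0.016399+-0.007028=0.8840
k=7 load: inc=-0.007028, refl=-0.007028·0.500000=-0.0035; V=0.891035+-0.007028+-0.003514=0.8805
k=8 src: inc=-0.003514, refl=-0.003514·-0.428571=0.0015; V=0.884007+-0.003514+0.001506=0.8820
k=9 load: inc=0.001506, refl=0.001506·0.500000=0.0008; V=0.880493+0.001506+0.000753=0.8828
k=10 src: inc=0.000753, refl=0.000753·-0.428571=-0.0003; V=0.881999+0.000753+-0.000323=0.8824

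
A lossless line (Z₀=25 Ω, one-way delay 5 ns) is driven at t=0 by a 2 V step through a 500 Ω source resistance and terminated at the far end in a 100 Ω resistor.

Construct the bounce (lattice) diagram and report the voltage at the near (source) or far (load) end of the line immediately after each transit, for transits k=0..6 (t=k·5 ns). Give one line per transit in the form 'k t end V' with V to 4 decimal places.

0 0 source 0.0952
1 5 load 0.1524
2 10 source 0.2041
3 15 load 0.2351
4 20 source 0.2632
5 25 load 0.2800
6 30 source 0.2952

Γ_L=0.600000, Γ_S=0.904762; launch V₁=2·25/525=0.095238
k=0 src: V=0.0952
k=1 load: inc=0.095238, refl=0.095238·0.600000=0.0571; V=0.000000+0.095238+0.057143=0.1524
k=2 src: inc=0.057143, refl=0.057143·0.904762=0.0517; V=0.095238+0.057143+0.051701=0.2041
k=3 load: inc=0.051701, refl=0.051701·0.600000=0.0310; V=0.152381+0.051701+0.031020=0.2351
k=4 src: inc=0.031020, refl=0.031020·0.904762=0.0281; V=0.204082+0.031020+0.028066=0.2632
k=5 load: inc=0.028066, refl=0.028066·0.600000=0.0168; V=0.235102+0.028066+0.016840=0.2800
k=6 src: inc=0.016840, refl=0.016840·0.904762=0.0152; V=0.263168+0.016840+0.015236=0.2952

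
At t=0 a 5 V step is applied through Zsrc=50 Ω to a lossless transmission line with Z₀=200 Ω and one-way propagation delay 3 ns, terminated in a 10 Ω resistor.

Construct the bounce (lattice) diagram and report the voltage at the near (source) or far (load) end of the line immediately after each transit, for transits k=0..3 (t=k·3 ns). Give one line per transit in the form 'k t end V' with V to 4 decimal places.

Γ_L=-0.904762, Γ_S=-0.600000; launch V₁=5·200/250=4.000000
k=0 src: V=4.0000
k=1 load: inc=4.000000, refl=4.000000·-0.904762=-3.6190; V=0.000000+4.000000+-3.619048=0.3810
k=2 src: inc=-3.619048, refl=-3.619048·-0.600000=2.1714; V=4.000000+-3.619048+2.171429=2.5524
k=3 load: inc=2.171429, refl=2.171429·-0.904762=-1.9646; V=0.380952+2.171429+-1.964626=0.5878

0 0 source 4.0000
1 3 load 0.3810
2 6 source 2.5524
3 9 load 0.5878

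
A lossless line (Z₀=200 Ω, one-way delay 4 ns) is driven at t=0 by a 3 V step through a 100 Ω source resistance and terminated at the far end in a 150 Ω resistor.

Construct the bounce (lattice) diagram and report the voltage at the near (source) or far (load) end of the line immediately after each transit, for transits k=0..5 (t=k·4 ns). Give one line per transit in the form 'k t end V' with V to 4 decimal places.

Γ_L=-0.142857, Γ_S=-0.333333; launch V₁=3·200/300=2.000000
k=0 src: V=2.0000
k=1 load: inc=2.000000, refl=2.000000·-0.142857=-0.2857; V=0.000000+2.000000+-0.285714=1.7143
k=2 src: inc=-0.285714, refl=-0.285714·-0.333333=0.0952; V=2.000000+-0.285714+0.095238=1.8095
k=3 load: inc=0.095238, refl=0.095238·-0.142857=-0.0136; V=1.714286+0.095238+-0.013605=1.7959
k=4 src: inc=-0.013605, refl=-0.013605·-0.333333=0.0045; V=1.809524+-0.013605+0.004535=1.8005
k=5 load: inc=0.004535, refl=0.004535·-0.142857=-0.0006; V=1.795918+0.004535+-0.000648=1.7998

0 0 source 2.0000
1 4 load 1.7143
2 8 source 1.8095
3 12 load 1.7959
4 16 source 1.8005
5 20 load 1.7998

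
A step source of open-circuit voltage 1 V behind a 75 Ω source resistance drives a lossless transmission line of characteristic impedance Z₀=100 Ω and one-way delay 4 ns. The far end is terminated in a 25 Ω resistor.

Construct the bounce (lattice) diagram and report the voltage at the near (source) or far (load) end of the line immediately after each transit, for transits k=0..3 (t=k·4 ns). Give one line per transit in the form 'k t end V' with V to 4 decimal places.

Γ_L=-0.600000, Γ_S=-0.142857; launch V₁=1·100/175=0.571429
k=0 src: V=0.5714
k=1 load: inc=0.571429, refl=0.571429·-0.600000=-0.3429; V=0.000000+0.571429+-0.342857=0.2286
k=2 src: inc=-0.342857, refl=-0.342857·-0.142857=0.0490; V=0.571429+-0.342857+0.048980=0.2776
k=3 load: inc=0.048980, refl=0.048980·-0.600000=-0.0294; V=0.228571+0.048980+-0.029388=0.2482

0 0 source 0.5714
1 4 load 0.2286
2 8 source 0.2776
3 12 load 0.2482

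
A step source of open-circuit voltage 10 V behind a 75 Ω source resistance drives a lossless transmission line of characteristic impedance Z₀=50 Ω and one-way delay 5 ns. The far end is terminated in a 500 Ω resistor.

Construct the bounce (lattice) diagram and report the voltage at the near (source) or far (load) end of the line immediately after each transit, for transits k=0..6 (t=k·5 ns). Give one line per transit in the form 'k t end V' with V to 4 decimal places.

Γ_L=0.818182, Γ_S=0.200000; launch V₁=10·50/125=4.000000
k=0 src: V=4.0000
k=1 load: inc=4.000000, refl=4.000000·0.818182=3.2727; V=0.000000+4.000000+3.272727=7.2727
k=2 src: inc=3.272727, refl=3.272727·0.200000=0.6545; V=4.000000+3.272727+0.654545=7.9273
k=3 load: inc=0.654545, refl=0.654545·0.818182=0.5355; V=7.272727+0.654545+0.535537=8.4628
k=4 src: inc=0.535537, refl=0.535537·0.200000=0.1071; V=7.927273+0.535537+0.107107=8.5699
k=5 load: inc=0.107107, refl=0.107107·0.818182=0.0876; V=8.462810+0.107107+0.087633=8.6576
k=6 src: inc=0.087633, refl=0.087633·0.200000=0.0175; V=8.569917+0.087633+0.017527=8.6751

0 0 source 4.0000
1 5 load 7.2727
2 10 source 7.9273
3 15 load 8.4628
4 20 source 8.5699
5 25 load 8.6576
6 30 source 8.6751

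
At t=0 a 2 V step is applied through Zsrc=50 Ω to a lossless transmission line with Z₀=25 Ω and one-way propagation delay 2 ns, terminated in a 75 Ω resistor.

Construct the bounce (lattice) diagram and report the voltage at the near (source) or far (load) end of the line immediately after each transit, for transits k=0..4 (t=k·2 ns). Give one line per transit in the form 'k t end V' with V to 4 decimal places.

Γ_L=0.500000, Γ_S=0.333333; launch V₁=2·25/75=0.666667
k=0 src: V=0.6667
k=1 load: inc=0.666667, refl=0.666667·0.500000=0.3333; V=0.000000+0.666667+0.333333=1.0000
k=2 src: inc=0.333333, refl=0.333333·0.333333=0.1111; V=0.666667+0.333333+0.111111=1.1111
k=3 load: inc=0.111111, refl=0.111111·0.500000=0.0556; V=1.000000+0.111111+0.055556=1.1667
k=4 src: inc=0.055556, refl=0.055556·0.333333=0.0185; V=1.111111+0.055556+0.018519=1.1852

0 0 source 0.6667
1 2 load 1.0000
2 4 source 1.1111
3 6 load 1.1667
4 8 source 1.1852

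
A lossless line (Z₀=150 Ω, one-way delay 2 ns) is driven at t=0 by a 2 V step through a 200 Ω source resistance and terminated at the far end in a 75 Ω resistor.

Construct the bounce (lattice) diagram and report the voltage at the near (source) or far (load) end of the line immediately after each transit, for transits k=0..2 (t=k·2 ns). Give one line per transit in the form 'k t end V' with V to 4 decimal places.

0 0 source 0.8571
1 2 load 0.5714
2 4 source 0.5306

Γ_L=-0.333333, Γ_S=0.142857; launch V₁=2·150/350=0.857143
k=0 src: V=0.8571
k=1 load: inc=0.857143, refl=0.857143·-0.333333=-0.2857; V=0.000000+0.857143+-0.285714=0.5714
k=2 src: inc=-0.285714, refl=-0.285714·0.142857=-0.0408; V=0.857143+-0.285714+-0.040816=0.5306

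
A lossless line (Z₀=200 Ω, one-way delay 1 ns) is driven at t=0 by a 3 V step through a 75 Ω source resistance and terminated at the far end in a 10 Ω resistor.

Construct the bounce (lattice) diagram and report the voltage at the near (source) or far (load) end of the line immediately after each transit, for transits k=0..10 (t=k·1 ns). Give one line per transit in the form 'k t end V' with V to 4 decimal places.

0 0 source 2.1818
1 1 load 0.2078
2 2 source 1.1051
3 3 load 0.2932
4 4 source 0.6623
5 5 load 0.3284
6 6 source 0.4802
7 7 load 0.3428
8 8 source 0.4053
9 9 load 0.3488
10 10 source 0.3745

Γ_L=-0.904762, Γ_S=-0.454545; launch V₁=3·200/275=2.181818
k=0 src: V=2.1818
k=1 load: inc=2.181818, refl=2.181818·-0.904762=-1.9740; V=0.000000+2.181818+-1.974026=0.2078
k=2 src: inc=-1.974026, refl=-1.974026·-0.454545=0.8973; V=2.181818+-1.974026+0.897285=1.1051
k=3 load: inc=0.897285, refl=0.897285·-0.904762=-0.8118; V=0.207792+0.897285+-0.811829=0.2932
k=4 src: inc=-0.811829, refl=-0.811829·-0.454545=0.3690; V=1.105077+-0.811829+0.369013=0.6623
k=5 load: inc=0.369013, refl=0.369013·-0.904762=-0.3339; V=0.293248+0.369013+-0.333869=0.3284
k=6 src: inc=-0.333869, refl=-0.333869·-0.454545=0.1518; V=0.662261+-0.333869+0.151759=0.4802
k=7 load: inc=0.151759, refl=0.151759·-0.904762=-0.1373; V=0.328392+0.151759+-0.137305=0.3428
k=8 src: inc=-0.137305, refl=-0.137305·-0.454545=0.0624; V=0.480151+-0.137305+0.062412=0.4053
k=9 load: inc=0.062412, refl=0.062412·-0.904762=-0.0565; V=0.342845+0.062412+-0.056468=0.3488
k=10 src: inc=-0.056468, refl=-0.056468·-0.454545=0.0257; V=0.405257+-0.056468+0.025667=0.3745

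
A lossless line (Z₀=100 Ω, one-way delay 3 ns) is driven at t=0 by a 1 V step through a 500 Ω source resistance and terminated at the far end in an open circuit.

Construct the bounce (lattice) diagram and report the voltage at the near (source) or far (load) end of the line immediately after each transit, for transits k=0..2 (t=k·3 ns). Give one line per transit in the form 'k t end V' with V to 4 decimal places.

Γ_L=1.000000, Γ_S=0.666667; launch V₁=1·100/600=0.166667
k=0 src: V=0.1667
k=1 load: inc=0.166667, refl=0.166667·1.000000=0.1667; V=0.000000+0.166667+0.166667=0.3333
k=2 src: inc=0.166667, refl=0.166667·0.666667=0.1111; V=0.166667+0.166667+0.111111=0.4444

0 0 source 0.1667
1 3 load 0.3333
2 6 source 0.4444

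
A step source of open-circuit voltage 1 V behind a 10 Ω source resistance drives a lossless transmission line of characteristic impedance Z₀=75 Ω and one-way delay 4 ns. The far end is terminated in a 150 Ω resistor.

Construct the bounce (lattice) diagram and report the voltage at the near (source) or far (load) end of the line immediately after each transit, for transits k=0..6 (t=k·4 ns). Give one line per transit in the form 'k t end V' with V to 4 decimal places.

Γ_L=0.333333, Γ_S=-0.764706; launch V₁=1·75/85=0.882353
k=0 src: V=0.8824
k=1 load: inc=0.882353, refl=0.882353·0.333333=0.2941; V=0.000000+0.882353+0.294118=1.1765
k=2 src: inc=0.294118, refl=0.294118·-0.764706=-0.2249; V=0.882353+0.294118+-0.224913=0.9516
k=3 load: inc=-0.224913, refl=-0.224913·0.333333=-0.0750; V=1.176471+-0.224913+-0.074971=0.8766
k=4 src: inc=-0.074971, refl=-0.074971·-0.764706=0.0573; V=0.951557+-0.074971+0.057331=0.9339
k=5 load: inc=0.057331, refl=0.057331·0.333333=0.0191; V=0.876586+0.057331+0.019110=0.9530
k=6 src: inc=0.019110, refl=0.019110·-0.764706=-0.0146; V=0.933917+0.019110+-0.014614=0.9384

0 0 source 0.8824
1 4 load 1.1765
2 8 source 0.9516
3 12 load 0.8766
4 16 source 0.9339
5 20 load 0.9530
6 24 source 0.9384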